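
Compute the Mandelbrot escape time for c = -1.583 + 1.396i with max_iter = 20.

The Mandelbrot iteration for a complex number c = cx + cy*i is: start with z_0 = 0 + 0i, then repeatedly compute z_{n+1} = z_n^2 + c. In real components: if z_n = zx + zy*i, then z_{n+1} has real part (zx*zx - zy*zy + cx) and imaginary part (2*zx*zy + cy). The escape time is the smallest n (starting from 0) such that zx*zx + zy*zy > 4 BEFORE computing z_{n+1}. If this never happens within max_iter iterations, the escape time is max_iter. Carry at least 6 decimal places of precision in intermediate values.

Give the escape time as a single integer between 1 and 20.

z_0 = 0 + 0i, c = -1.5830 + 1.3960i
Iter 1: z = -1.5830 + 1.3960i, |z|^2 = 4.4547
Escaped at iteration 1

Answer: 1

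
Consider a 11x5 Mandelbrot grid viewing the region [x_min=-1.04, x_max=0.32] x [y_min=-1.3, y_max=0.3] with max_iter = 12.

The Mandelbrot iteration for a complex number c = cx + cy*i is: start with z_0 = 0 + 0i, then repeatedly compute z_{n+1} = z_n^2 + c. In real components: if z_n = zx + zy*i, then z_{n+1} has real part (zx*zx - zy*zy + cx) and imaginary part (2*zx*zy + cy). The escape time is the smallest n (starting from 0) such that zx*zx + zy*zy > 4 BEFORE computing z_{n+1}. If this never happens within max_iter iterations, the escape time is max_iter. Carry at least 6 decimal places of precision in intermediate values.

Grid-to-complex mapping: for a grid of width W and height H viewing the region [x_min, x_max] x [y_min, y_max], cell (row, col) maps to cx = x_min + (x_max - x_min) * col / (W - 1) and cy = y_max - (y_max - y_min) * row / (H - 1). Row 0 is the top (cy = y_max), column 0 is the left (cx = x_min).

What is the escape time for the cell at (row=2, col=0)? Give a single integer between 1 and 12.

z_0 = 0 + 0i, c = -1.0400 + -0.5000i
Iter 1: z = -1.0400 + -0.5000i, |z|^2 = 1.3316
Iter 2: z = -0.2084 + 0.5400i, |z|^2 = 0.3350
Iter 3: z = -1.2882 + -0.7251i, |z|^2 = 2.1851
Iter 4: z = 0.0937 + 1.3680i, |z|^2 = 1.8803
Iter 5: z = -2.9027 + -0.2438i, |z|^2 = 8.4853
Escaped at iteration 5

Answer: 5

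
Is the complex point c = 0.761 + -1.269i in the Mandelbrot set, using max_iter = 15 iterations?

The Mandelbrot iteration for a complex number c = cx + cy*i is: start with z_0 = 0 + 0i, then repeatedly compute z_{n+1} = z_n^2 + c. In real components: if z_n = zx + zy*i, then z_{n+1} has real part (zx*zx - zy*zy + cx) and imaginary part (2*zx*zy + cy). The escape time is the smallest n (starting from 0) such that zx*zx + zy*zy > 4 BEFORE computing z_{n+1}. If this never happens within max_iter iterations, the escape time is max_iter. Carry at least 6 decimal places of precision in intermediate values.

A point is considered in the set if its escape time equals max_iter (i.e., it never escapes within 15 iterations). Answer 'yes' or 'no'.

z_0 = 0 + 0i, c = 0.7610 + -1.2690i
Iter 1: z = 0.7610 + -1.2690i, |z|^2 = 2.1895
Iter 2: z = -0.2702 + -3.2004i, |z|^2 = 10.3157
Escaped at iteration 2

Answer: no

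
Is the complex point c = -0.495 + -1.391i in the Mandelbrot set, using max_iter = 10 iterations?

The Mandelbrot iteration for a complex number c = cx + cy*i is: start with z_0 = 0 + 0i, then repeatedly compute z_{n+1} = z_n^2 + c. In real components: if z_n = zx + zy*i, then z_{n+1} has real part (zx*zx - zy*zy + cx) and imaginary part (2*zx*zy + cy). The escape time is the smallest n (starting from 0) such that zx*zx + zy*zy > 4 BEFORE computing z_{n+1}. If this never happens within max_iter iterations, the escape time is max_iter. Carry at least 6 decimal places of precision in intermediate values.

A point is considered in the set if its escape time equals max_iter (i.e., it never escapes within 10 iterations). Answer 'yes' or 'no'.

z_0 = 0 + 0i, c = -0.4950 + -1.3910i
Iter 1: z = -0.4950 + -1.3910i, |z|^2 = 2.1799
Iter 2: z = -2.1849 + -0.0139i, |z|^2 = 4.7738
Escaped at iteration 2

Answer: no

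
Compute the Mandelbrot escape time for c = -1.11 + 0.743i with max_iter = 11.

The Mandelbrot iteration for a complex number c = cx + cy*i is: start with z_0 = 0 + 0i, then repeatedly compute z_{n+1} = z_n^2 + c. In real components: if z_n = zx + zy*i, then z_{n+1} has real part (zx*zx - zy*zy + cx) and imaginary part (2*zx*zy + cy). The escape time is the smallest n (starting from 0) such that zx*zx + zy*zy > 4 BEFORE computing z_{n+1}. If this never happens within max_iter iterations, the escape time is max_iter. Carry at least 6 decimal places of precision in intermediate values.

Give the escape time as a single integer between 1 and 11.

Answer: 3

Derivation:
z_0 = 0 + 0i, c = -1.1100 + 0.7430i
Iter 1: z = -1.1100 + 0.7430i, |z|^2 = 1.7841
Iter 2: z = -0.4299 + -0.9065i, |z|^2 = 1.0065
Iter 3: z = -1.7468 + 1.5225i, |z|^2 = 5.3693
Escaped at iteration 3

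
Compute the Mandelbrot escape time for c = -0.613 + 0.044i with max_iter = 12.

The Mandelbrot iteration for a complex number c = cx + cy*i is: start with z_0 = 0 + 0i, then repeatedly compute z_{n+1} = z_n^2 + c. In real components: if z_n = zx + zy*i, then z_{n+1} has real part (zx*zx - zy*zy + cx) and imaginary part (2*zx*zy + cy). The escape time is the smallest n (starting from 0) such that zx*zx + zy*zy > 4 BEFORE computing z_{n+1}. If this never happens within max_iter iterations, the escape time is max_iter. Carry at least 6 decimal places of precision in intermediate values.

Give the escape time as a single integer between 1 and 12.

z_0 = 0 + 0i, c = -0.6130 + 0.0440i
Iter 1: z = -0.6130 + 0.0440i, |z|^2 = 0.3777
Iter 2: z = -0.2392 + -0.0099i, |z|^2 = 0.0573
Iter 3: z = -0.5559 + 0.0488i, |z|^2 = 0.3114
Iter 4: z = -0.3064 + -0.0102i, |z|^2 = 0.0940
Iter 5: z = -0.5193 + 0.0503i, |z|^2 = 0.2721
Iter 6: z = -0.3459 + -0.0082i, |z|^2 = 0.1197
Iter 7: z = -0.4934 + 0.0497i, |z|^2 = 0.2459
Iter 8: z = -0.3720 + -0.0050i, |z|^2 = 0.1384
Iter 9: z = -0.4746 + 0.0477i, |z|^2 = 0.2276
Iter 10: z = -0.3900 + -0.0013i, |z|^2 = 0.1521
Iter 11: z = -0.4609 + 0.0450i, |z|^2 = 0.2145

Answer: 12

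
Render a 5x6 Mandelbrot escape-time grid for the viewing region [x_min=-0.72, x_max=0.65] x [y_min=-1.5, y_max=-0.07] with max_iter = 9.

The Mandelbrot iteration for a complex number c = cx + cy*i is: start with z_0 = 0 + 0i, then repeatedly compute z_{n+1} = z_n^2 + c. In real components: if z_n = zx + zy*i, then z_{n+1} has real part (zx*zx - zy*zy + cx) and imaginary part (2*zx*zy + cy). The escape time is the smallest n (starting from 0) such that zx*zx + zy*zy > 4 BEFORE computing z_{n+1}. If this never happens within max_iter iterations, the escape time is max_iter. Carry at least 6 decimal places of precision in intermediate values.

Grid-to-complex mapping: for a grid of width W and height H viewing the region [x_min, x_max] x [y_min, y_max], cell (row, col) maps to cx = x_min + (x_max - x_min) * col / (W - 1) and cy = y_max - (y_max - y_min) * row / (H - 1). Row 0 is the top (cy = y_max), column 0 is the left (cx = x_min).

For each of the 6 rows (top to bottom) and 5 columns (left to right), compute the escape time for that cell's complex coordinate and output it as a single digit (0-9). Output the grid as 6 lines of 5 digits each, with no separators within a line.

(row=0, col=0): c = -0.7200 + -0.0700i → escape time 9
(row=0, col=1): c = -0.3775 + -0.0700i → escape time 9
(row=0, col=2): c = -0.0350 + -0.0700i → escape time 9
(row=0, col=3): c = 0.3075 + -0.0700i → escape time 9
(row=0, col=4): c = 0.6500 + -0.0700i → escape time 4
(row=1, col=0): c = -0.7200 + -0.3560i → escape time 9
(row=1, col=1): c = -0.3775 + -0.3560i → escape time 9
(row=1, col=2): c = -0.0350 + -0.3560i → escape time 9
(row=1, col=3): c = 0.3075 + -0.3560i → escape time 9
(row=1, col=4): c = 0.6500 + -0.3560i → escape time 3
(row=2, col=0): c = -0.7200 + -0.6420i → escape time 6
(row=2, col=1): c = -0.3775 + -0.6420i → escape time 9
(row=2, col=2): c = -0.0350 + -0.6420i → escape time 9
(row=2, col=3): c = 0.3075 + -0.6420i → escape time 9
(row=2, col=4): c = 0.6500 + -0.6420i → escape time 3
(row=3, col=0): c = -0.7200 + -0.9280i → escape time 4
(row=3, col=1): c = -0.3775 + -0.9280i → escape time 5
(row=3, col=2): c = -0.0350 + -0.9280i → escape time 8
(row=3, col=3): c = 0.3075 + -0.9280i → escape time 4
(row=3, col=4): c = 0.6500 + -0.9280i → escape time 2
(row=4, col=0): c = -0.7200 + -1.2140i → escape time 3
(row=4, col=1): c = -0.3775 + -1.2140i → escape time 3
(row=4, col=2): c = -0.0350 + -1.2140i → escape time 3
(row=4, col=3): c = 0.3075 + -1.2140i → escape time 2
(row=4, col=4): c = 0.6500 + -1.2140i → escape time 2
(row=5, col=0): c = -0.7200 + -1.5000i → escape time 2
(row=5, col=1): c = -0.3775 + -1.5000i → escape time 2
(row=5, col=2): c = -0.0350 + -1.5000i → escape time 2
(row=5, col=3): c = 0.3075 + -1.5000i → escape time 2
(row=5, col=4): c = 0.6500 + -1.5000i → escape time 2

Answer: 99994
99993
69993
45842
33322
22222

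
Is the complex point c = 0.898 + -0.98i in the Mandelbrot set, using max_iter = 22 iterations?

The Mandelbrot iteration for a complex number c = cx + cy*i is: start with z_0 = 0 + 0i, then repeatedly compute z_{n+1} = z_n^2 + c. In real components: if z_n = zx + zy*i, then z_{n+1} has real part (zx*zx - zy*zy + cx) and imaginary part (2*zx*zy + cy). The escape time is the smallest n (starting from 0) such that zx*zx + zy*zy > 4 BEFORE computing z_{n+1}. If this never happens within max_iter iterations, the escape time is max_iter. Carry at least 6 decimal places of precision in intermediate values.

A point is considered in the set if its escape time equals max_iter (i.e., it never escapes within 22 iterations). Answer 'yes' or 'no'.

Answer: no

Derivation:
z_0 = 0 + 0i, c = 0.8980 + -0.9800i
Iter 1: z = 0.8980 + -0.9800i, |z|^2 = 1.7668
Iter 2: z = 0.7440 + -2.7401i, |z|^2 = 8.0616
Escaped at iteration 2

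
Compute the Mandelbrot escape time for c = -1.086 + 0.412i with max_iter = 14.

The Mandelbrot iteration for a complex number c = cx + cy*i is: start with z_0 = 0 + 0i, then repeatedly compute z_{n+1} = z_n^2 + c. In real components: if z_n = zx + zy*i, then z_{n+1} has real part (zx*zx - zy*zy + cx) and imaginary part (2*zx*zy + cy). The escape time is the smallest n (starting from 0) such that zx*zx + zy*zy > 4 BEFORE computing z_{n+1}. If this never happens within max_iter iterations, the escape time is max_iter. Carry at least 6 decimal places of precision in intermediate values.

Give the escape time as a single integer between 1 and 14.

z_0 = 0 + 0i, c = -1.0860 + 0.4120i
Iter 1: z = -1.0860 + 0.4120i, |z|^2 = 1.3491
Iter 2: z = -0.0763 + -0.4829i, |z|^2 = 0.2390
Iter 3: z = -1.3133 + 0.4857i, |z|^2 = 1.9608
Iter 4: z = 0.4029 + -0.8638i, |z|^2 = 0.9086
Iter 5: z = -1.6699 + -0.2841i, |z|^2 = 2.8693
Iter 6: z = 1.6219 + 1.3608i, |z|^2 = 4.4823
Escaped at iteration 6

Answer: 6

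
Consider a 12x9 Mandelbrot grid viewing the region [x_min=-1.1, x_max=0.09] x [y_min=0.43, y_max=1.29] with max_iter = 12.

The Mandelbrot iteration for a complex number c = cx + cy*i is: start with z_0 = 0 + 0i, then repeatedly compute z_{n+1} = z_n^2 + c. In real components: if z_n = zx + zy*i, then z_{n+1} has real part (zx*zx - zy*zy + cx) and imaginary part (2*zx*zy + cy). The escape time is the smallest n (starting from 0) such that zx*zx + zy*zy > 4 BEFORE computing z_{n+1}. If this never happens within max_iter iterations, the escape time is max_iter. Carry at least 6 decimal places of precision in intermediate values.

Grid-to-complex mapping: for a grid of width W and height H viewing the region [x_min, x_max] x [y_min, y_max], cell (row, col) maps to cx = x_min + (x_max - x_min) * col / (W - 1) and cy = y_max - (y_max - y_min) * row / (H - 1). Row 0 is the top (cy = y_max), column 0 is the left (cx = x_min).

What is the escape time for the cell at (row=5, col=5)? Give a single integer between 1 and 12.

Answer: 6

Derivation:
z_0 = 0 + 0i, c = -0.5591 + 0.7525i
Iter 1: z = -0.5591 + 0.7525i, |z|^2 = 0.8788
Iter 2: z = -0.8128 + -0.0889i, |z|^2 = 0.6685
Iter 3: z = 0.0936 + 0.8971i, |z|^2 = 0.8135
Iter 4: z = -1.3551 + 0.9204i, |z|^2 = 2.6833
Iter 5: z = 0.4299 + -1.7419i, |z|^2 = 3.2190
Iter 6: z = -3.4084 + -0.7453i, |z|^2 = 12.1729
Escaped at iteration 6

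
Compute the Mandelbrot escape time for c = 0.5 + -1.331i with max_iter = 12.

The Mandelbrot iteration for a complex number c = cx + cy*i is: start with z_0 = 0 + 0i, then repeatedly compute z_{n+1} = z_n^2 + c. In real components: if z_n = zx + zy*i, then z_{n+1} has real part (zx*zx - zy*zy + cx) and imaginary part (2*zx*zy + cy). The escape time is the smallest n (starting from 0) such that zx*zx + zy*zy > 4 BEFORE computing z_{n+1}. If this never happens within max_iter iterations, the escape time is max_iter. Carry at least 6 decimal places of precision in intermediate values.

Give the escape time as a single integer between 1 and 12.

Answer: 2

Derivation:
z_0 = 0 + 0i, c = 0.5000 + -1.3310i
Iter 1: z = 0.5000 + -1.3310i, |z|^2 = 2.0216
Iter 2: z = -1.0216 + -2.6620i, |z|^2 = 8.1298
Escaped at iteration 2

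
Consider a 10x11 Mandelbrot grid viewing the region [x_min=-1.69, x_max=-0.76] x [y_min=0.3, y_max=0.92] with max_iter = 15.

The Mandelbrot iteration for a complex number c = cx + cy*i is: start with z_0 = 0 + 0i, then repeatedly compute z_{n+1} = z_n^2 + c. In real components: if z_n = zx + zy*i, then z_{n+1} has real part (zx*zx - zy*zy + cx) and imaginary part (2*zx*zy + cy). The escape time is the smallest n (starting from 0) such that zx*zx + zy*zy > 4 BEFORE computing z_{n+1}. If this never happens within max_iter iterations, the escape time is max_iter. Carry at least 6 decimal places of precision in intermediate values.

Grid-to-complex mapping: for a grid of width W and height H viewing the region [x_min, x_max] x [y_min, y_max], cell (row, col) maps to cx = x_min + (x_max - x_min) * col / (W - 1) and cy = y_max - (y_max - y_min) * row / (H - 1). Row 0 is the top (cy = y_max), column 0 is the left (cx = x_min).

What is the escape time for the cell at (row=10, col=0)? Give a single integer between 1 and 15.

z_0 = 0 + 0i, c = -1.6900 + 0.3000i
Iter 1: z = -1.6900 + 0.3000i, |z|^2 = 2.9461
Iter 2: z = 1.0761 + -0.7140i, |z|^2 = 1.6678
Iter 3: z = -1.0418 + -1.2367i, |z|^2 = 2.6147
Iter 4: z = -2.1340 + 2.8767i, |z|^2 = 12.8296
Escaped at iteration 4

Answer: 4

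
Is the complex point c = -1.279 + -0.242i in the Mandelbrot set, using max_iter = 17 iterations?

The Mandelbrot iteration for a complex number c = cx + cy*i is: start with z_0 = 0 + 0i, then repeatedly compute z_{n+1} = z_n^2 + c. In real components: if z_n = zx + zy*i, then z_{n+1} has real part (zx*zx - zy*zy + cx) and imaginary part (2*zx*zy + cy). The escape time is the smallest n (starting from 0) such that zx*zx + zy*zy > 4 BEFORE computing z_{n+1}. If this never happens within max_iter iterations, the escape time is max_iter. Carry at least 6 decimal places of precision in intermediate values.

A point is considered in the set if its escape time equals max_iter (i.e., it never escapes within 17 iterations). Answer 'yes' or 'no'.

Answer: no

Derivation:
z_0 = 0 + 0i, c = -1.2790 + -0.2420i
Iter 1: z = -1.2790 + -0.2420i, |z|^2 = 1.6944
Iter 2: z = 0.2983 + 0.3770i, |z|^2 = 0.2311
Iter 3: z = -1.3322 + -0.0171i, |z|^2 = 1.7750
Iter 4: z = 0.4954 + -0.1965i, |z|^2 = 0.2841
Iter 5: z = -1.0722 + -0.4367i, |z|^2 = 1.3402
Iter 6: z = -0.3202 + 0.6944i, |z|^2 = 0.5848
Iter 7: z = -1.6587 + -0.6867i, |z|^2 = 3.2229
Iter 8: z = 1.0008 + 2.0360i, |z|^2 = 5.1471
Escaped at iteration 8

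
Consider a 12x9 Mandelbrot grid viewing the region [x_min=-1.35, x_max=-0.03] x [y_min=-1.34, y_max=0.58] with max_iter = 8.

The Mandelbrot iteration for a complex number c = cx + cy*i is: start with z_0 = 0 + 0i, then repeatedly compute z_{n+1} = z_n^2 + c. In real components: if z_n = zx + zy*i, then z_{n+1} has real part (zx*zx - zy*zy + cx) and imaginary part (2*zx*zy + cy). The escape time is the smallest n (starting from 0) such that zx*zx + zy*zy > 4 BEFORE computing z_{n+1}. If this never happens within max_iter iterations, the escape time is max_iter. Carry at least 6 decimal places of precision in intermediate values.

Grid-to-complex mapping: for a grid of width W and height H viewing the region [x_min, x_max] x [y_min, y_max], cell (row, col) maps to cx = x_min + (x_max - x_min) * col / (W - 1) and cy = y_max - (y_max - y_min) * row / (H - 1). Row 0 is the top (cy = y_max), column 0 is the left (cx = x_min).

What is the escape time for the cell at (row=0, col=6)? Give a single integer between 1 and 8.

z_0 = 0 + 0i, c = -0.6300 + 0.5800i
Iter 1: z = -0.6300 + 0.5800i, |z|^2 = 0.7333
Iter 2: z = -0.5695 + -0.1508i, |z|^2 = 0.3471
Iter 3: z = -0.3284 + 0.7518i, |z|^2 = 0.6730
Iter 4: z = -1.0873 + 0.0862i, |z|^2 = 1.1896
Iter 5: z = 0.5448 + 0.3925i, |z|^2 = 0.4508
Iter 6: z = -0.4873 + 1.0076i, |z|^2 = 1.2528
Iter 7: z = -1.4079 + -0.4020i, |z|^2 = 2.1437

Answer: 8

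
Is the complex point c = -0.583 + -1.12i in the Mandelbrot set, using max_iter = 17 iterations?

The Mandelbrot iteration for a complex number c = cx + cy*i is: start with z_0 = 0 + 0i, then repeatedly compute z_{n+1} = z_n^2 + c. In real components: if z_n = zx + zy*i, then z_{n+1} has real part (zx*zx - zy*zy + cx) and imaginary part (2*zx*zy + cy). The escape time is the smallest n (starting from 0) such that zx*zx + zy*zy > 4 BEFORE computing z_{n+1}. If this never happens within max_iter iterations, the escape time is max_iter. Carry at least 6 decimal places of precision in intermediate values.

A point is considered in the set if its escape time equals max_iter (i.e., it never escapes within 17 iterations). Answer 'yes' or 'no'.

Answer: no

Derivation:
z_0 = 0 + 0i, c = -0.5830 + -1.1200i
Iter 1: z = -0.5830 + -1.1200i, |z|^2 = 1.5943
Iter 2: z = -1.4975 + 0.1859i, |z|^2 = 2.2771
Iter 3: z = 1.6250 + -1.6768i, |z|^2 = 5.4523
Escaped at iteration 3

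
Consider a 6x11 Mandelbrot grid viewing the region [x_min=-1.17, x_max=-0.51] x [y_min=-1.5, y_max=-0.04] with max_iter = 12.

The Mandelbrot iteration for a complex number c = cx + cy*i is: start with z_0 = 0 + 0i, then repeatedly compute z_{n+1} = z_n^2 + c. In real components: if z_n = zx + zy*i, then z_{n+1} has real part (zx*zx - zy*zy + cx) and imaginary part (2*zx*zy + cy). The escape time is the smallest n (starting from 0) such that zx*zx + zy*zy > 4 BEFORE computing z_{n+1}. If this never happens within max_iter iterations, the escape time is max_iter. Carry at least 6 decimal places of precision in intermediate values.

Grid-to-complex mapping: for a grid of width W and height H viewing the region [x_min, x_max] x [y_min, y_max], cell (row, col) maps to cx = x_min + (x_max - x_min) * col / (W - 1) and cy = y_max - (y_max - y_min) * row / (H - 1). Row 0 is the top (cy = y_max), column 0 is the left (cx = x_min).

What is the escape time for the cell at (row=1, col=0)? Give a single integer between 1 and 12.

Answer: 12

Derivation:
z_0 = 0 + 0i, c = -1.1700 + -0.1860i
Iter 1: z = -1.1700 + -0.1860i, |z|^2 = 1.4035
Iter 2: z = 0.1643 + 0.2492i, |z|^2 = 0.0891
Iter 3: z = -1.2051 + -0.1041i, |z|^2 = 1.4632
Iter 4: z = 0.2715 + 0.0649i, |z|^2 = 0.0779
Iter 5: z = -1.1005 + -0.1508i, |z|^2 = 1.2338
Iter 6: z = 0.0184 + 0.1458i, |z|^2 = 0.0216
Iter 7: z = -1.1909 + -0.1806i, |z|^2 = 1.4509
Iter 8: z = 0.2157 + 0.2443i, |z|^2 = 0.1062
Iter 9: z = -1.1831 + -0.0806i, |z|^2 = 1.4063
Iter 10: z = 0.2233 + 0.0048i, |z|^2 = 0.0499
Iter 11: z = -1.1201 + -0.1838i, |z|^2 = 1.2885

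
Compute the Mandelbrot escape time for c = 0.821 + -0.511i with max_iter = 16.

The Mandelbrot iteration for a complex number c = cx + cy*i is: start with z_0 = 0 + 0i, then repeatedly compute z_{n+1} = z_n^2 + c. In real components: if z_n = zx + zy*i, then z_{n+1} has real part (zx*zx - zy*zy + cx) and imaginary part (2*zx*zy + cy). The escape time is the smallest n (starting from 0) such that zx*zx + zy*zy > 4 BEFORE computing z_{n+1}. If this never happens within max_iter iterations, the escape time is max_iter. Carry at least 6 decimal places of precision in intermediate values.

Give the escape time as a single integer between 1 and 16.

Answer: 3

Derivation:
z_0 = 0 + 0i, c = 0.8210 + -0.5110i
Iter 1: z = 0.8210 + -0.5110i, |z|^2 = 0.9352
Iter 2: z = 1.2339 + -1.3501i, |z|^2 = 3.3452
Iter 3: z = 0.5209 + -3.8427i, |z|^2 = 15.0380
Escaped at iteration 3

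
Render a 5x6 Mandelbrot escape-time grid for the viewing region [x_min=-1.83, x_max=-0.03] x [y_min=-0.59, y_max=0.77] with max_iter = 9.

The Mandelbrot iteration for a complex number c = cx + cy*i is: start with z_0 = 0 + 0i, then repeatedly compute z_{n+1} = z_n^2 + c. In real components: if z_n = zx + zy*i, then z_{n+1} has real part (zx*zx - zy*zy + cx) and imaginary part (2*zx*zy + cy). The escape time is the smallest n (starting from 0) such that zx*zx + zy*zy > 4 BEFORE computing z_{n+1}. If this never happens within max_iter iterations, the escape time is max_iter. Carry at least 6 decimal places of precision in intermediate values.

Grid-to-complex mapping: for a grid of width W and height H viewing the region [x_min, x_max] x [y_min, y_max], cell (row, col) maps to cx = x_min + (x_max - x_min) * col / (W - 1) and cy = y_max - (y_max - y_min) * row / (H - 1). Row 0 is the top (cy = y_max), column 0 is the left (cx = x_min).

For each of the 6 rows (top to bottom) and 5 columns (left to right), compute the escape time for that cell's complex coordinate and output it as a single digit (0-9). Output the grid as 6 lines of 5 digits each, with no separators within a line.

Answer: 23469
33599
46999
69999
35999
33599

Derivation:
(row=0, col=0): c = -1.8300 + 0.7700i → escape time 2
(row=0, col=1): c = -1.3800 + 0.7700i → escape time 3
(row=0, col=2): c = -0.9300 + 0.7700i → escape time 4
(row=0, col=3): c = -0.4800 + 0.7700i → escape time 6
(row=0, col=4): c = -0.0300 + 0.7700i → escape time 9
(row=1, col=0): c = -1.8300 + 0.4980i → escape time 3
(row=1, col=1): c = -1.3800 + 0.4980i → escape time 3
(row=1, col=2): c = -0.9300 + 0.4980i → escape time 5
(row=1, col=3): c = -0.4800 + 0.4980i → escape time 9
(row=1, col=4): c = -0.0300 + 0.4980i → escape time 9
(row=2, col=0): c = -1.8300 + 0.2260i → escape time 4
(row=2, col=1): c = -1.3800 + 0.2260i → escape time 6
(row=2, col=2): c = -0.9300 + 0.2260i → escape time 9
(row=2, col=3): c = -0.4800 + 0.2260i → escape time 9
(row=2, col=4): c = -0.0300 + 0.2260i → escape time 9
(row=3, col=0): c = -1.8300 + -0.0460i → escape time 6
(row=3, col=1): c = -1.3800 + -0.0460i → escape time 9
(row=3, col=2): c = -0.9300 + -0.0460i → escape time 9
(row=3, col=3): c = -0.4800 + -0.0460i → escape time 9
(row=3, col=4): c = -0.0300 + -0.0460i → escape time 9
(row=4, col=0): c = -1.8300 + -0.3180i → escape time 3
(row=4, col=1): c = -1.3800 + -0.3180i → escape time 5
(row=4, col=2): c = -0.9300 + -0.3180i → escape time 9
(row=4, col=3): c = -0.4800 + -0.3180i → escape time 9
(row=4, col=4): c = -0.0300 + -0.3180i → escape time 9
(row=5, col=0): c = -1.8300 + -0.5900i → escape time 3
(row=5, col=1): c = -1.3800 + -0.5900i → escape time 3
(row=5, col=2): c = -0.9300 + -0.5900i → escape time 5
(row=5, col=3): c = -0.4800 + -0.5900i → escape time 9
(row=5, col=4): c = -0.0300 + -0.5900i → escape time 9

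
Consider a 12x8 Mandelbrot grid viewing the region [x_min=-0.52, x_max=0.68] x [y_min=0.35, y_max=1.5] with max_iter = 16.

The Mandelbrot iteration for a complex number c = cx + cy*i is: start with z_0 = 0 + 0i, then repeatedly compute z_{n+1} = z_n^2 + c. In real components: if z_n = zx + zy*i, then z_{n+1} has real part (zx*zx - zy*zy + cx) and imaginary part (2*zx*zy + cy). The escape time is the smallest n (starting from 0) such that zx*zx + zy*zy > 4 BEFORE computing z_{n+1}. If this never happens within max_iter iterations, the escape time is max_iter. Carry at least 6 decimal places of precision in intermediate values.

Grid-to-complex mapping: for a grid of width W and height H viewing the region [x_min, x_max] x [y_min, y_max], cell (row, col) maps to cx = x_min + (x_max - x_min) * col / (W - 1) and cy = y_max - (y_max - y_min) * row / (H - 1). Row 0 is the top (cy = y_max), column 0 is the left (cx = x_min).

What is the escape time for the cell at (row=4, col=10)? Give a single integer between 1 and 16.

z_0 = 0 + 0i, c = 0.5709 + 0.8429i
Iter 1: z = 0.5709 + 0.8429i, |z|^2 = 1.0363
Iter 2: z = 0.1864 + 1.8052i, |z|^2 = 3.2937
Iter 3: z = -2.6532 + 1.5160i, |z|^2 = 9.3380
Escaped at iteration 3

Answer: 3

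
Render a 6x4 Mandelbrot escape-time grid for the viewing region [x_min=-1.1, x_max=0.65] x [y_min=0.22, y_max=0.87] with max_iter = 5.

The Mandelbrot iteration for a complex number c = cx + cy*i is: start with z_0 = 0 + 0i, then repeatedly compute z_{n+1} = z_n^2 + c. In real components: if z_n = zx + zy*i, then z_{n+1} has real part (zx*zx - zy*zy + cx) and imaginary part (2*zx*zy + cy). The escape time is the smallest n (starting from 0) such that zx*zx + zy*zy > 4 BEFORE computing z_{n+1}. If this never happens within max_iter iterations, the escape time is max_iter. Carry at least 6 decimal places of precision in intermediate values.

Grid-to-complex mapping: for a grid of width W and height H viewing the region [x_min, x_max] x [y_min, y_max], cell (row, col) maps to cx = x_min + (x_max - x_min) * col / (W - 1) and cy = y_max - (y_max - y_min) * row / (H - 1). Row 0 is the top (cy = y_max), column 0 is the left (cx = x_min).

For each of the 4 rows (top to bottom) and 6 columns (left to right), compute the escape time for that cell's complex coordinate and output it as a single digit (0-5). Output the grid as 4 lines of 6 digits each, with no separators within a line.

Answer: 345542
455553
555553
555554

Derivation:
(row=0, col=0): c = -1.1000 + 0.8700i → escape time 3
(row=0, col=1): c = -0.7500 + 0.8700i → escape time 4
(row=0, col=2): c = -0.4000 + 0.8700i → escape time 5
(row=0, col=3): c = -0.0500 + 0.8700i → escape time 5
(row=0, col=4): c = 0.3000 + 0.8700i → escape time 4
(row=0, col=5): c = 0.6500 + 0.8700i → escape time 2
(row=1, col=0): c = -1.1000 + 0.6533i → escape time 4
(row=1, col=1): c = -0.7500 + 0.6533i → escape time 5
(row=1, col=2): c = -0.4000 + 0.6533i → escape time 5
(row=1, col=3): c = -0.0500 + 0.6533i → escape time 5
(row=1, col=4): c = 0.3000 + 0.6533i → escape time 5
(row=1, col=5): c = 0.6500 + 0.6533i → escape time 3
(row=2, col=0): c = -1.1000 + 0.4367i → escape time 5
(row=2, col=1): c = -0.7500 + 0.4367i → escape time 5
(row=2, col=2): c = -0.4000 + 0.4367i → escape time 5
(row=2, col=3): c = -0.0500 + 0.4367i → escape time 5
(row=2, col=4): c = 0.3000 + 0.4367i → escape time 5
(row=2, col=5): c = 0.6500 + 0.4367i → escape time 3
(row=3, col=0): c = -1.1000 + 0.2200i → escape time 5
(row=3, col=1): c = -0.7500 + 0.2200i → escape time 5
(row=3, col=2): c = -0.4000 + 0.2200i → escape time 5
(row=3, col=3): c = -0.0500 + 0.2200i → escape time 5
(row=3, col=4): c = 0.3000 + 0.2200i → escape time 5
(row=3, col=5): c = 0.6500 + 0.2200i → escape time 4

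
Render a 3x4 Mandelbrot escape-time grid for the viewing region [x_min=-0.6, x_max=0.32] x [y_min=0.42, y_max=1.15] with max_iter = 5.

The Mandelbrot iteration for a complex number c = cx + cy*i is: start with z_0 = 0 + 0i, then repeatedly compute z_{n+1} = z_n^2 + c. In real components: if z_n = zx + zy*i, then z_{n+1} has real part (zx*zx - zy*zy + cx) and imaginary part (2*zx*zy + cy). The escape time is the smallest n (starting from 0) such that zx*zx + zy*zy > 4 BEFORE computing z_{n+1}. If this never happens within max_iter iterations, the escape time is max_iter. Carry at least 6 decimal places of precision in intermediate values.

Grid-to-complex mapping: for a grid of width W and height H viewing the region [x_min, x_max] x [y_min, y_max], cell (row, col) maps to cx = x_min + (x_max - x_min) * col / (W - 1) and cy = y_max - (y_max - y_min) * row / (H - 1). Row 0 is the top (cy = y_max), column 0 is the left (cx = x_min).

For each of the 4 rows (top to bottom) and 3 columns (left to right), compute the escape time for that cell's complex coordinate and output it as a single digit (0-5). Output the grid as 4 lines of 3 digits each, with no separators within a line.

Answer: 352
454
555
555

Derivation:
(row=0, col=0): c = -0.6000 + 1.1500i → escape time 3
(row=0, col=1): c = -0.1400 + 1.1500i → escape time 5
(row=0, col=2): c = 0.3200 + 1.1500i → escape time 2
(row=1, col=0): c = -0.6000 + 0.9067i → escape time 4
(row=1, col=1): c = -0.1400 + 0.9067i → escape time 5
(row=1, col=2): c = 0.3200 + 0.9067i → escape time 4
(row=2, col=0): c = -0.6000 + 0.6633i → escape time 5
(row=2, col=1): c = -0.1400 + 0.6633i → escape time 5
(row=2, col=2): c = 0.3200 + 0.6633i → escape time 5
(row=3, col=0): c = -0.6000 + 0.4200i → escape time 5
(row=3, col=1): c = -0.1400 + 0.4200i → escape time 5
(row=3, col=2): c = 0.3200 + 0.4200i → escape time 5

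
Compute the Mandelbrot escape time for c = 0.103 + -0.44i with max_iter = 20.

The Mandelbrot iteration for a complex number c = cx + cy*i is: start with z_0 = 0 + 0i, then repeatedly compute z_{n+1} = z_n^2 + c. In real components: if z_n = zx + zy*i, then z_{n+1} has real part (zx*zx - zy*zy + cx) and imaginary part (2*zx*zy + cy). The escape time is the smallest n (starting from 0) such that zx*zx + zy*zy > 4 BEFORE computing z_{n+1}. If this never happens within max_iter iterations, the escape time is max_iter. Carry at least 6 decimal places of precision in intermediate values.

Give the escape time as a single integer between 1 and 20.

z_0 = 0 + 0i, c = 0.1030 + -0.4400i
Iter 1: z = 0.1030 + -0.4400i, |z|^2 = 0.2042
Iter 2: z = -0.0800 + -0.5306i, |z|^2 = 0.2880
Iter 3: z = -0.1722 + -0.3551i, |z|^2 = 0.1557
Iter 4: z = 0.0065 + -0.3177i, |z|^2 = 0.1010
Iter 5: z = 0.0021 + -0.4442i, |z|^2 = 0.1973
Iter 6: z = -0.0943 + -0.4419i, |z|^2 = 0.2041
Iter 7: z = -0.0834 + -0.3567i, |z|^2 = 0.1342
Iter 8: z = -0.0173 + -0.3805i, |z|^2 = 0.1451
Iter 9: z = -0.0415 + -0.4269i, |z|^2 = 0.1839
Iter 10: z = -0.0775 + -0.4046i, |z|^2 = 0.1697
Iter 11: z = -0.0547 + -0.3773i, |z|^2 = 0.1454
Iter 12: z = -0.0364 + -0.3987i, |z|^2 = 0.1603
Iter 13: z = -0.0547 + -0.4110i, |z|^2 = 0.1719
Iter 14: z = -0.0629 + -0.3951i, |z|^2 = 0.1600
Iter 15: z = -0.0491 + -0.3903i, |z|^2 = 0.1547
Iter 16: z = -0.0469 + -0.4017i, |z|^2 = 0.1635
Iter 17: z = -0.0561 + -0.4023i, |z|^2 = 0.1650
Iter 18: z = -0.0557 + -0.3948i, |z|^2 = 0.1590
Iter 19: z = -0.0498 + -0.3960i, |z|^2 = 0.1593

Answer: 20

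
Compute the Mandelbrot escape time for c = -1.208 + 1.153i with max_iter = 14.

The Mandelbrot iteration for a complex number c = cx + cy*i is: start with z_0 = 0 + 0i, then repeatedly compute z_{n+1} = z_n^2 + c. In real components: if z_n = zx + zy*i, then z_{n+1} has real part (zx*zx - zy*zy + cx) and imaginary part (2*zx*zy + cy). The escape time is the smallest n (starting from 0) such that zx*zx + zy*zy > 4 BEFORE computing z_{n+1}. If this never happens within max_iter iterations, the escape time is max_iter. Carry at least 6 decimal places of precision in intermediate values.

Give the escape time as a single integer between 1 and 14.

Answer: 3

Derivation:
z_0 = 0 + 0i, c = -1.2080 + 1.1530i
Iter 1: z = -1.2080 + 1.1530i, |z|^2 = 2.7887
Iter 2: z = -1.0781 + -1.6326i, |z|^2 = 3.8279
Iter 3: z = -2.7111 + 4.6735i, |z|^2 = 29.1915
Escaped at iteration 3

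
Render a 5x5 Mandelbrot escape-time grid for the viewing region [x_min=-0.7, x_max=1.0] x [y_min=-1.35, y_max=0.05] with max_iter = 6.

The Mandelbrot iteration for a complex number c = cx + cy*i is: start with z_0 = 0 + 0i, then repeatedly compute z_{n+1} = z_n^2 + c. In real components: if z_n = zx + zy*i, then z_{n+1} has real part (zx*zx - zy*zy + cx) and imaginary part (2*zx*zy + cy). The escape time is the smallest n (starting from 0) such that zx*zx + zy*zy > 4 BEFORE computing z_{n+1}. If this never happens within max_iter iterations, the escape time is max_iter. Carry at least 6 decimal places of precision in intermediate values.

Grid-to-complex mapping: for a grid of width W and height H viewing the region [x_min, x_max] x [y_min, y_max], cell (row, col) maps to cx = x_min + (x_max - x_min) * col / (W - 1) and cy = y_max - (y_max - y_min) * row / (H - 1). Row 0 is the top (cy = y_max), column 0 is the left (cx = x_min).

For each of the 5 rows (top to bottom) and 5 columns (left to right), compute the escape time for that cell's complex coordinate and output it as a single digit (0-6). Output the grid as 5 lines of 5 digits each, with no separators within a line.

Answer: 66642
66642
66632
35422
22222

Derivation:
(row=0, col=0): c = -0.7000 + 0.0500i → escape time 6
(row=0, col=1): c = -0.2750 + 0.0500i → escape time 6
(row=0, col=2): c = 0.1500 + 0.0500i → escape time 6
(row=0, col=3): c = 0.5750 + 0.0500i → escape time 4
(row=0, col=4): c = 1.0000 + 0.0500i → escape time 2
(row=1, col=0): c = -0.7000 + -0.3000i → escape time 6
(row=1, col=1): c = -0.2750 + -0.3000i → escape time 6
(row=1, col=2): c = 0.1500 + -0.3000i → escape time 6
(row=1, col=3): c = 0.5750 + -0.3000i → escape time 4
(row=1, col=4): c = 1.0000 + -0.3000i → escape time 2
(row=2, col=0): c = -0.7000 + -0.6500i → escape time 6
(row=2, col=1): c = -0.2750 + -0.6500i → escape time 6
(row=2, col=2): c = 0.1500 + -0.6500i → escape time 6
(row=2, col=3): c = 0.5750 + -0.6500i → escape time 3
(row=2, col=4): c = 1.0000 + -0.6500i → escape time 2
(row=3, col=0): c = -0.7000 + -1.0000i → escape time 3
(row=3, col=1): c = -0.2750 + -1.0000i → escape time 5
(row=3, col=2): c = 0.1500 + -1.0000i → escape time 4
(row=3, col=3): c = 0.5750 + -1.0000i → escape time 2
(row=3, col=4): c = 1.0000 + -1.0000i → escape time 2
(row=4, col=0): c = -0.7000 + -1.3500i → escape time 2
(row=4, col=1): c = -0.2750 + -1.3500i → escape time 2
(row=4, col=2): c = 0.1500 + -1.3500i → escape time 2
(row=4, col=3): c = 0.5750 + -1.3500i → escape time 2
(row=4, col=4): c = 1.0000 + -1.3500i → escape time 2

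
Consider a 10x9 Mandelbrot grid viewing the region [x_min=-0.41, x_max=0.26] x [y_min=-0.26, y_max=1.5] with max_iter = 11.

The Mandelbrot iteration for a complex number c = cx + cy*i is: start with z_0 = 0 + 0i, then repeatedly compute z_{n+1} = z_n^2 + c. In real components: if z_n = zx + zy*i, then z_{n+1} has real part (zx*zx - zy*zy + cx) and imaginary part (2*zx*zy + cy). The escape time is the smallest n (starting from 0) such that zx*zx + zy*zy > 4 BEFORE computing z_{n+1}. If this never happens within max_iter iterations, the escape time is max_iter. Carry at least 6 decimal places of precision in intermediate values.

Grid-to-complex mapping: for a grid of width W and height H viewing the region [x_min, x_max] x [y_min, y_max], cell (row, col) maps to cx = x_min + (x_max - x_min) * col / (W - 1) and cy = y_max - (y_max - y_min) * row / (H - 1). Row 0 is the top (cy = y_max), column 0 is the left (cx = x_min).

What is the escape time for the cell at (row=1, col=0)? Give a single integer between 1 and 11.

z_0 = 0 + 0i, c = -0.4100 + 1.2800i
Iter 1: z = -0.4100 + 1.2800i, |z|^2 = 1.8065
Iter 2: z = -1.8803 + 0.2304i, |z|^2 = 3.5886
Iter 3: z = 3.0724 + 0.4136i, |z|^2 = 9.6109
Escaped at iteration 3

Answer: 3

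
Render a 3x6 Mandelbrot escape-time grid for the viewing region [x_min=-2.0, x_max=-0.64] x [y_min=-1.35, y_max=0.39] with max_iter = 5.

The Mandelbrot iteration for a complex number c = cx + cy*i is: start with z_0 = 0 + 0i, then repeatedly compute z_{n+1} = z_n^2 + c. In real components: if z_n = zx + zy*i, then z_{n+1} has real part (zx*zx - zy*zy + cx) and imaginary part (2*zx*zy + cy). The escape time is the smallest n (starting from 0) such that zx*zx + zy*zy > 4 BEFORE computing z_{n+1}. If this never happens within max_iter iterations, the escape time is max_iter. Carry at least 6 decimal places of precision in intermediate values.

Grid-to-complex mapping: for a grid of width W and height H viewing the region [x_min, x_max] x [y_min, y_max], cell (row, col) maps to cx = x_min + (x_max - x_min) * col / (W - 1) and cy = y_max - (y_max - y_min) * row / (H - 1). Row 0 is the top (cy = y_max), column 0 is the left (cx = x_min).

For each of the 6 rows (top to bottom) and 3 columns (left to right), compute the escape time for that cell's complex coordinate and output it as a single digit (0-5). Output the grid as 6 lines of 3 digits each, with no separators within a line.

Answer: 155
155
155
135
134
122

Derivation:
(row=0, col=0): c = -2.0000 + 0.3900i → escape time 1
(row=0, col=1): c = -1.3200 + 0.3900i → escape time 5
(row=0, col=2): c = -0.6400 + 0.3900i → escape time 5
(row=1, col=0): c = -2.0000 + 0.0420i → escape time 1
(row=1, col=1): c = -1.3200 + 0.0420i → escape time 5
(row=1, col=2): c = -0.6400 + 0.0420i → escape time 5
(row=2, col=0): c = -2.0000 + -0.3060i → escape time 1
(row=2, col=1): c = -1.3200 + -0.3060i → escape time 5
(row=2, col=2): c = -0.6400 + -0.3060i → escape time 5
(row=3, col=0): c = -2.0000 + -0.6540i → escape time 1
(row=3, col=1): c = -1.3200 + -0.6540i → escape time 3
(row=3, col=2): c = -0.6400 + -0.6540i → escape time 5
(row=4, col=0): c = -2.0000 + -1.0020i → escape time 1
(row=4, col=1): c = -1.3200 + -1.0020i → escape time 3
(row=4, col=2): c = -0.6400 + -1.0020i → escape time 4
(row=5, col=0): c = -2.0000 + -1.3500i → escape time 1
(row=5, col=1): c = -1.3200 + -1.3500i → escape time 2
(row=5, col=2): c = -0.6400 + -1.3500i → escape time 2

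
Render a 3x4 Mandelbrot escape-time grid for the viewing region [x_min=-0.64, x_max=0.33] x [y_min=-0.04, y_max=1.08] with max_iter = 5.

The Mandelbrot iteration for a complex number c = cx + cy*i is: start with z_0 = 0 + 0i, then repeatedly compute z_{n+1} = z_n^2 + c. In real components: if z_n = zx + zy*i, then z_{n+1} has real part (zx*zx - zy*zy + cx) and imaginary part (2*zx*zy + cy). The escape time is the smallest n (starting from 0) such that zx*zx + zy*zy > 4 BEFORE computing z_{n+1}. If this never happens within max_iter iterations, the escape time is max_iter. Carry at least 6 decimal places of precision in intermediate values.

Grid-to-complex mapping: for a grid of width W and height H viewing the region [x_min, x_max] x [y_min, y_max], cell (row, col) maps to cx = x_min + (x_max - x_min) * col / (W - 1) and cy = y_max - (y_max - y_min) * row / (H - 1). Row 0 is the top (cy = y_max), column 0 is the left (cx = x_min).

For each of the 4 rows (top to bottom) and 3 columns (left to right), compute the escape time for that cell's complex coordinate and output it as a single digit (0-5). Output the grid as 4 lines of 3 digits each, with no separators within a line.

Answer: 353
555
555
555

Derivation:
(row=0, col=0): c = -0.6400 + 1.0800i → escape time 3
(row=0, col=1): c = -0.1550 + 1.0800i → escape time 5
(row=0, col=2): c = 0.3300 + 1.0800i → escape time 3
(row=1, col=0): c = -0.6400 + 0.7067i → escape time 5
(row=1, col=1): c = -0.1550 + 0.7067i → escape time 5
(row=1, col=2): c = 0.3300 + 0.7067i → escape time 5
(row=2, col=0): c = -0.6400 + 0.3333i → escape time 5
(row=2, col=1): c = -0.1550 + 0.3333i → escape time 5
(row=2, col=2): c = 0.3300 + 0.3333i → escape time 5
(row=3, col=0): c = -0.6400 + -0.0400i → escape time 5
(row=3, col=1): c = -0.1550 + -0.0400i → escape time 5
(row=3, col=2): c = 0.3300 + -0.0400i → escape time 5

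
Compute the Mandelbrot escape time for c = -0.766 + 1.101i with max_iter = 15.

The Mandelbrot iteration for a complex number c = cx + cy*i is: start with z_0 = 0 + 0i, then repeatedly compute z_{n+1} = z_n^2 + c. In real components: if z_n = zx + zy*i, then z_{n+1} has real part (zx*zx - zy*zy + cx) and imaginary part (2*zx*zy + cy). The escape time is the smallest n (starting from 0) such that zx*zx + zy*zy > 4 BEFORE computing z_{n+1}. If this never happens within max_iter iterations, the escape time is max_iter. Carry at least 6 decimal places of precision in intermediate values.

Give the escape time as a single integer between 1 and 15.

z_0 = 0 + 0i, c = -0.7660 + 1.1010i
Iter 1: z = -0.7660 + 1.1010i, |z|^2 = 1.7990
Iter 2: z = -1.3914 + -0.5857i, |z|^2 = 2.2792
Iter 3: z = 0.8270 + 2.7310i, |z|^2 = 8.1425
Escaped at iteration 3

Answer: 3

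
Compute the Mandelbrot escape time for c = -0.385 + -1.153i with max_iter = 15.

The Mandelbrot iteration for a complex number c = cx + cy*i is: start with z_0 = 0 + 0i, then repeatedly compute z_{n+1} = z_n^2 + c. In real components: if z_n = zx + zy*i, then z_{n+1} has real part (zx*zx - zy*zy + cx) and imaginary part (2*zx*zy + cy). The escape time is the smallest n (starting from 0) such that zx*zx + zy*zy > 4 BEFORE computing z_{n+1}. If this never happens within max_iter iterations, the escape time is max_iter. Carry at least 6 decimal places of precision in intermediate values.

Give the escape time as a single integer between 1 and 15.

z_0 = 0 + 0i, c = -0.3850 + -1.1530i
Iter 1: z = -0.3850 + -1.1530i, |z|^2 = 1.4776
Iter 2: z = -1.5662 + -0.2652i, |z|^2 = 2.5233
Iter 3: z = 1.9976 + -0.3223i, |z|^2 = 4.0943
Escaped at iteration 3

Answer: 3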